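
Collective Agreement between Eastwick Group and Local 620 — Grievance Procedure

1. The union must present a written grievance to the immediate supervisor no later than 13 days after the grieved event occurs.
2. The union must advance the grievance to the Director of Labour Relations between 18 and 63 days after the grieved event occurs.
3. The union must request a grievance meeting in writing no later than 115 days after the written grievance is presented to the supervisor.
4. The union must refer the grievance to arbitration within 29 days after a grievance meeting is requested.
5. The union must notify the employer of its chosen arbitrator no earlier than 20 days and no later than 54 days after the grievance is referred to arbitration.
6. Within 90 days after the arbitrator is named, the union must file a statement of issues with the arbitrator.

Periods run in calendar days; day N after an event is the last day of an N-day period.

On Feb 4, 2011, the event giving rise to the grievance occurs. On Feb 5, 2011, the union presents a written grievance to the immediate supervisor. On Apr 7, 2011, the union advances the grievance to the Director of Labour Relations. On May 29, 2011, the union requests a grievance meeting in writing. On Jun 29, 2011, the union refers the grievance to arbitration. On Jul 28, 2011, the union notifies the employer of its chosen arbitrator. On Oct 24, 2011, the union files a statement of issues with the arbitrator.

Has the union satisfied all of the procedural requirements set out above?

Step 1: 13 days after Feb 4, 2011 (when the grieved event occurs) is Feb 17, 2011; done Feb 5, 2011 — timely.
Step 2: the window is 18–63 days after Feb 4, 2011 (when the grieved event occurs), so Feb 22, 2011 through Apr 8, 2011; Apr 7, 2011 falls inside that range.
Step 3: 115 days after Feb 5, 2011 (when the written grievance is presented to the supervisor) is May 31, 2011; done May 29, 2011 — timely.
Step 4: 29 days after May 29, 2011 (when a grievance meeting is requested) is Jun 27, 2011; Jun 29, 2011 misses that deadline by 2 days.
The procedure was therefore not followed at step 4.

No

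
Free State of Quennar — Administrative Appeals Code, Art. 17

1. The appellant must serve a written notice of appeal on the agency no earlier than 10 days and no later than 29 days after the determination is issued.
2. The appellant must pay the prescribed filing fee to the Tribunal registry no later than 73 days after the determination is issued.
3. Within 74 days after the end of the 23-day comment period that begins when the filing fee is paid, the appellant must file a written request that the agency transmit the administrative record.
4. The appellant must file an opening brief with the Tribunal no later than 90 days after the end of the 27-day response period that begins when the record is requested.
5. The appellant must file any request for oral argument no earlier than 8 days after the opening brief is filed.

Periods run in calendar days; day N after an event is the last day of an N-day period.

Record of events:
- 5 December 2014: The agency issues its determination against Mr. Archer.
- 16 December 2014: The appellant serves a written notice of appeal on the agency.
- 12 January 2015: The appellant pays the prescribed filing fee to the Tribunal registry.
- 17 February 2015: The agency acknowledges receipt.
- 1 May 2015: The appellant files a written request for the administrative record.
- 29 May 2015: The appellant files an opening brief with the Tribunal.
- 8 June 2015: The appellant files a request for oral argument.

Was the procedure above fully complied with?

Step 1 — 10 and 29 days from 5 December 2014 (when the determination is issued) are 15 December 2014 and 3 January 2015 respectively; done 16 December 2014 — within the window.
Step 2 — counting 73 days from 5 December 2014 (when the determination is issued) gives a deadline of 16 February 2015; done 12 January 2015 — timely.
Step 3 — counting 74 days from 4 February 2015 (end of the 23-day comment period, which began when the filing fee is paid on 12 January 2015) gives a deadline of 19 April 2015; 1 May 2015 misses that deadline by 12 days.

No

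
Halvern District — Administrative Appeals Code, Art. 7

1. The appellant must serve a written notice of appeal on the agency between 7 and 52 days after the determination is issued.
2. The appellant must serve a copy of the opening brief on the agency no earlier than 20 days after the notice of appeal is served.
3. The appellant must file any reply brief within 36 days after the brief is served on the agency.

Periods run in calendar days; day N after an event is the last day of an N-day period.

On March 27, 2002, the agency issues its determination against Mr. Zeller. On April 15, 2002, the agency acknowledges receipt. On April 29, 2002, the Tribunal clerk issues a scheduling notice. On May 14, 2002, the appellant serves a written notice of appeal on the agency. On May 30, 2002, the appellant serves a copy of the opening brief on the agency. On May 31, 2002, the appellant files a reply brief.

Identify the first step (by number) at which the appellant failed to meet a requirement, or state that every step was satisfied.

(1) the permitted window runs from March 27, 2002 + 7 = April 3, 2002 to March 27, 2002 + 52 = May 18, 2002; May 14, 2002 falls inside that range.
(2) permitted from May 14, 2002 + 20 days = June 3, 2002 onward; done May 30, 2002 — 4 days too early.

Step 2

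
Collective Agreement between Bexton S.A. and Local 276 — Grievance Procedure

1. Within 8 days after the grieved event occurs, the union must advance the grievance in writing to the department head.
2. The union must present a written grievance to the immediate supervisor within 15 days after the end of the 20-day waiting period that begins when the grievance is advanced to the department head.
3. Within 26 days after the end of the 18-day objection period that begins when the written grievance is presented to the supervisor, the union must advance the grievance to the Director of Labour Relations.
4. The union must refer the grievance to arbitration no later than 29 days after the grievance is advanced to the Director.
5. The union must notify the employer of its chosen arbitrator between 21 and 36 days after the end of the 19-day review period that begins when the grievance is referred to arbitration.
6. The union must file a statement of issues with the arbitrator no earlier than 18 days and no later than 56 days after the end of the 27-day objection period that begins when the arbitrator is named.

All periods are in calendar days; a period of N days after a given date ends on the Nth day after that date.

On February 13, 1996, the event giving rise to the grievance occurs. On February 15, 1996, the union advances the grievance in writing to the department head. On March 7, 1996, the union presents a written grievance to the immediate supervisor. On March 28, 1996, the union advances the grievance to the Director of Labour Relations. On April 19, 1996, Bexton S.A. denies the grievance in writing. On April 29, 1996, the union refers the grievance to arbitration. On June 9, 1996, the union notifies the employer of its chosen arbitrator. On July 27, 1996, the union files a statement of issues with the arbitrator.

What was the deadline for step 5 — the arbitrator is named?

The grievance is referred to arbitration on April 29, 1996; the 19-day review period therefore ends May 18, 1996, and step 5 runs from that date. The window is 21–36 days after May 18, 1996; it closes on June 23, 1996.

June 23, 1996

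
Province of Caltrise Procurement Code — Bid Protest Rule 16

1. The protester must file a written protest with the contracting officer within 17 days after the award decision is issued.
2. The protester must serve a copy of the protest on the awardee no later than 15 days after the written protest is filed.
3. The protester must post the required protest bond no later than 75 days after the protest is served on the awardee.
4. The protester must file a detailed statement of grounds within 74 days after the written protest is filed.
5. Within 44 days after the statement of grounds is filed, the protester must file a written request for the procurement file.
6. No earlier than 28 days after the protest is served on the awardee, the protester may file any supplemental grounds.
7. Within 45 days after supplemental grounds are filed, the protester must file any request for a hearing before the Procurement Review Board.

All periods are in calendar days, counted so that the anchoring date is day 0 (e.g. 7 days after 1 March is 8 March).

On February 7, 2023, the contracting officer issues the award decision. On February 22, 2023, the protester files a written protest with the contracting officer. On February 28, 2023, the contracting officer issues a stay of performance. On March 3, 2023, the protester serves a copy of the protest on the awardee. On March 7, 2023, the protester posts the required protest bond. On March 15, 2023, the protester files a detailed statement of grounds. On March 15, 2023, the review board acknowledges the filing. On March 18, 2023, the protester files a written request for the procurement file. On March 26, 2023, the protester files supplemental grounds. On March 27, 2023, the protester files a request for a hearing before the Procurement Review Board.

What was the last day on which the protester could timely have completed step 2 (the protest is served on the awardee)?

Step 2 runs from February 22, 2023, when the written protest is filed. 15 days after February 22, 2023 is March 9, 2023.

March 9, 2023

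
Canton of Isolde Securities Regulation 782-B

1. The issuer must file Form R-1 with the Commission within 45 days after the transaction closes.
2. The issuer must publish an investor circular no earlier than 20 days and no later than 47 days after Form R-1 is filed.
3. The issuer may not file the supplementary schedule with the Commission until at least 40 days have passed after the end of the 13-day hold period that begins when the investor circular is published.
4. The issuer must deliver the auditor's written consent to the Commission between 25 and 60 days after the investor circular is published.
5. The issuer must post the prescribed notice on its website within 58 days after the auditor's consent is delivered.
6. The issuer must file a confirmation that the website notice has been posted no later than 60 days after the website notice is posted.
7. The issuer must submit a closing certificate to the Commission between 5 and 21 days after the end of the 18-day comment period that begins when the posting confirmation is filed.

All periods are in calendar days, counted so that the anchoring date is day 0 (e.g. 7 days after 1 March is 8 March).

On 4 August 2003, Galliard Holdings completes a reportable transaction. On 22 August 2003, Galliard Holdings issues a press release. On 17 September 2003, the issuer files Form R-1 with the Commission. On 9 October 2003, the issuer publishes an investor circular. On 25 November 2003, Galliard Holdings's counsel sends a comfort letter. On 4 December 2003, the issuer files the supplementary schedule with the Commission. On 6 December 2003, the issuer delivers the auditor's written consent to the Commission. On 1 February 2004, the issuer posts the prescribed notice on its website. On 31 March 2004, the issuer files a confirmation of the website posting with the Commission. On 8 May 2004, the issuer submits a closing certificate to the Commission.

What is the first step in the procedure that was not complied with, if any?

None — every step was satisfied

Step 1: 45 days after 4 August 2003 (when the transaction closes) is 18 September 2003; completed 17 September 2003, before the deadline.
Step 2: the window is 20–47 days after 17 September 2003 (when Form R-1 is filed), so 7 October 2003 through 3 November 2003; done 9 October 2003, which is between those dates.
Step 3: the earliest permitted date is 40 days after 22 October 2003 (end of the 13-day hold period, which began when the investor circular is published on 9 October 2003), i.e. 1 December 2003; done 4 December 2003 — permitted.
Step 4: the window is 25–60 days after 9 October 2003 (when the investor circular is published), so 3 November 2003 through 8 December 2003; done 6 December 2003 — within the window.
Step 5: 58 days after 6 December 2003 (when the auditor's consent is delivered) is 2 February 2004; completed 1 February 2004, before the deadline.
Step 6: 60 days after 1 February 2004 (when the website notice is posted) is 1 April 2004; done 31 March 2004 — timely.
Step 7: the window is 5–21 days after 18 April 2004 (end of the 18-day comment period, which began when the posting confirmation is filed on 31 March 2004), so 23 April 2004 through 9 May 2004; 8 May 2004 falls inside that range.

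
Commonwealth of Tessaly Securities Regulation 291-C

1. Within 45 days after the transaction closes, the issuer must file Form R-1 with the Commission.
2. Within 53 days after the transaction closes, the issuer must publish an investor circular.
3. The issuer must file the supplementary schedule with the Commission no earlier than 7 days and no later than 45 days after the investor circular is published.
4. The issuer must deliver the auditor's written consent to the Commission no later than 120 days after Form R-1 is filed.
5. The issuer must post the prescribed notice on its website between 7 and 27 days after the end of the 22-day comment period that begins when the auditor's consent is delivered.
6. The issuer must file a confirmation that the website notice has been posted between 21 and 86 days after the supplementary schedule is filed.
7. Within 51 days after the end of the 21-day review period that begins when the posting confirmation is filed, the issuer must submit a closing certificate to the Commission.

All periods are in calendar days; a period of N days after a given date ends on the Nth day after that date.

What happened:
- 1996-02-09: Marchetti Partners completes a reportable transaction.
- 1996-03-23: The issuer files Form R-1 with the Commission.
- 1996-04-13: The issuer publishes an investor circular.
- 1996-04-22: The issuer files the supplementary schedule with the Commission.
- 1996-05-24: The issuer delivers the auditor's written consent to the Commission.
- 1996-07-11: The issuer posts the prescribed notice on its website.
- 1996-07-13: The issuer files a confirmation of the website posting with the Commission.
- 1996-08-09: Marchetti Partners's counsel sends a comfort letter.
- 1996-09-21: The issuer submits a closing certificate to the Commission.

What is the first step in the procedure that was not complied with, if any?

Step 2

Step 1: 45 days after 1996-02-09 (when the transaction closes) is 1996-03-25; 1996-03-23 is within that limit.
Step 2: 53 days after 1996-02-09 (when the transaction closes) is 1996-04-02; not done until 1996-04-13, 11 days after the deadline.
That is the first point of non-compliance.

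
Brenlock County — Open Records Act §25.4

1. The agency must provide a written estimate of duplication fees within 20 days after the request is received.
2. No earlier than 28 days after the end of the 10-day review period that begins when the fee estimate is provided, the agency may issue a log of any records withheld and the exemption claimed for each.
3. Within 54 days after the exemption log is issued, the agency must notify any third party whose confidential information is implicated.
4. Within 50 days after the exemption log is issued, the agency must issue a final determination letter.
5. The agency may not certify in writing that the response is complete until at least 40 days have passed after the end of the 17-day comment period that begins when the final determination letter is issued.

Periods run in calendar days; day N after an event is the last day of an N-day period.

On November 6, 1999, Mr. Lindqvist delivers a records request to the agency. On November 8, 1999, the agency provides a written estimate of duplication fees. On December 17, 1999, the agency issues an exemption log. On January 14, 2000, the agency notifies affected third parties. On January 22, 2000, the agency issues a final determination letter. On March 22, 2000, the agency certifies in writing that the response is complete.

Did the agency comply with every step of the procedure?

Step 1: 20 days after November 6, 1999 (when the request is received) is November 26, 1999; done November 8, 1999 — timely.
Step 2: the earliest permitted date is 28 days after November 18, 1999 (end of the 10-day review period, which began when the fee estimate is provided on November 8, 1999), i.e. December 16, 1999; done December 17, 1999 — permitted.
Step 3: 54 days after December 17, 1999 (when the exemption log is issued) is February 9, 2000; done January 14, 2000 — timely.
Step 4: 50 days after December 17, 1999 (when the exemption log is issued) is February 5, 2000; completed January 22, 2000, before the deadline.
Step 5: the earliest permitted date is 40 days after February 8, 2000 (end of the 17-day comment period, which began when the final determination letter is issued on January 22, 2000), i.e. March 19, 2000; done March 22, 2000, after the minimum wait.

Yes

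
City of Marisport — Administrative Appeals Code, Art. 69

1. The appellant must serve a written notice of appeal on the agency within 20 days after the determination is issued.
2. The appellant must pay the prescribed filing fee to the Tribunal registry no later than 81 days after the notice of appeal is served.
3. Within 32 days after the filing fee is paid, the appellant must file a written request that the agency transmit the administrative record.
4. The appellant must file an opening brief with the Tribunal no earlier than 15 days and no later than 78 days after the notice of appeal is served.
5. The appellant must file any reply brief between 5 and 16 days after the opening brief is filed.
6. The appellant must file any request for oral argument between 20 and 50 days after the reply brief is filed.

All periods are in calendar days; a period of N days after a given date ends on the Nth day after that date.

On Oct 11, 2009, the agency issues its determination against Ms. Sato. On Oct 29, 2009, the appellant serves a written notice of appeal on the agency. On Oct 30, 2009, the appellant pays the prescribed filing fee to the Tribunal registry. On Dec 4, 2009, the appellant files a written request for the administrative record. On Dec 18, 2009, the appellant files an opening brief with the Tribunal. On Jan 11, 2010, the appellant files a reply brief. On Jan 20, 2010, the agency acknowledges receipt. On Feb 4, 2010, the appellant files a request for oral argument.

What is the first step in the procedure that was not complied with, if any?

Step 1 — counting 20 days from Oct 11, 2009 (when the determination is issued) gives a deadline of Oct 31, 2009; completed Oct 29, 2009, before the deadline.
Step 2 — counting 81 days from Oct 29, 2009 (when the notice of appeal is served) gives a deadline of Jan 18, 2010; completed Oct 30, 2009, before the deadline.
Step 3 — counting 32 days from Oct 30, 2009 (when the filing fee is paid) gives a deadline of Dec 1, 2009; done Dec 4, 2009 — 3 days late.
The analysis stops there.

Step 3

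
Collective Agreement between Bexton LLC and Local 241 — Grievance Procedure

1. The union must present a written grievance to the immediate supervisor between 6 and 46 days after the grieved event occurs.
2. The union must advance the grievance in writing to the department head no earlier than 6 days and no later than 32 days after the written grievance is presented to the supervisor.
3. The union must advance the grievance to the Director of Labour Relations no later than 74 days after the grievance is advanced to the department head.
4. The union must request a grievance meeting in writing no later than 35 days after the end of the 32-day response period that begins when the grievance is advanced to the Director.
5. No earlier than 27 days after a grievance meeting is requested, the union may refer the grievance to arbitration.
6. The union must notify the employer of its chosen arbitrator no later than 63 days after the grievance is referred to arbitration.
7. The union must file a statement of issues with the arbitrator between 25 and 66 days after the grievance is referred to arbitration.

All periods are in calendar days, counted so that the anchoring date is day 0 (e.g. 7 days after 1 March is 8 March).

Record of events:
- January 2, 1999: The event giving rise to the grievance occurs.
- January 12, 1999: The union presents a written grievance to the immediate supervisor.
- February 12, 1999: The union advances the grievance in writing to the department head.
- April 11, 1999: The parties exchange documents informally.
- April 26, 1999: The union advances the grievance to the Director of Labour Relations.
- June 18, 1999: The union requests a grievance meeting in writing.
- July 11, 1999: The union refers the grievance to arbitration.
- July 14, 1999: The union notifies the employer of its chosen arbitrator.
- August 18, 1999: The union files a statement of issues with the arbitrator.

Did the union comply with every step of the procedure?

No

Step 1: the window is 6–46 days after January 2, 1999 (when the grieved event occurs), so January 8, 1999 through February 17, 1999; January 12, 1999 falls inside that range.
Step 2: the window is 6–32 days after January 12, 1999 (when the written grievance is presented to the supervisor), so January 18, 1999 through February 13, 1999; done February 12, 1999, which is between those dates.
Step 3: 74 days after February 12, 1999 (when the grievance is advanced to the department head) is April 27, 1999; done April 26, 1999 — timely.
Step 4: 35 days after May 28, 1999 (end of the 32-day response period, which began when the grievance is advanced to the Director on April 26, 1999) is July 2, 1999; done June 18, 1999 — timely.
Step 5: the earliest permitted date is 27 days after June 18, 1999 (when a grievance meeting is requested), i.e. July 15, 1999; July 11, 1999 is 4 days before the earliest permitted date.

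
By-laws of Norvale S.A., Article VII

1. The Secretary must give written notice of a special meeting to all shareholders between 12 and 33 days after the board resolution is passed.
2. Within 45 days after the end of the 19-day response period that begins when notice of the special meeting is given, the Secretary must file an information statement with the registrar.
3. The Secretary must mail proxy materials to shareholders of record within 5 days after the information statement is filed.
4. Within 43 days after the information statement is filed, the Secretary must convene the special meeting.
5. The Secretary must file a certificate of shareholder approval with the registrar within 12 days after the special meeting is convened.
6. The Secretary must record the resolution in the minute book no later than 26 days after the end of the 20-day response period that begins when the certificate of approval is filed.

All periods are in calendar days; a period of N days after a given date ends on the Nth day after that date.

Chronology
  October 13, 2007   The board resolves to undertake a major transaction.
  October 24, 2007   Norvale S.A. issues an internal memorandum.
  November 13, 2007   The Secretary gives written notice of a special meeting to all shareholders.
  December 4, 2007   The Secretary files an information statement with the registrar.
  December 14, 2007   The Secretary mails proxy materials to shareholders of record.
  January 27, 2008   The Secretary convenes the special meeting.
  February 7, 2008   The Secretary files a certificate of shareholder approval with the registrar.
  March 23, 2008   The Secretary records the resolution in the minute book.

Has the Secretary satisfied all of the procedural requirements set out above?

No

Step 1 — 12 and 33 days from October 13, 2007 (when the board resolution is passed) are October 25, 2007 and November 15, 2007 respectively; November 13, 2007 falls inside that range.
Step 2 — counting 45 days from December 2, 2007 (end of the 19-day response period, which began when notice of the special meeting is given on November 13, 2007) gives a deadline of January 16, 2008; completed December 4, 2007, before the deadline.
Step 3 — counting 5 days from December 4, 2007 (when the information statement is filed) gives a deadline of December 9, 2007; December 14, 2007 misses that deadline by 5 days.
The analysis stops there.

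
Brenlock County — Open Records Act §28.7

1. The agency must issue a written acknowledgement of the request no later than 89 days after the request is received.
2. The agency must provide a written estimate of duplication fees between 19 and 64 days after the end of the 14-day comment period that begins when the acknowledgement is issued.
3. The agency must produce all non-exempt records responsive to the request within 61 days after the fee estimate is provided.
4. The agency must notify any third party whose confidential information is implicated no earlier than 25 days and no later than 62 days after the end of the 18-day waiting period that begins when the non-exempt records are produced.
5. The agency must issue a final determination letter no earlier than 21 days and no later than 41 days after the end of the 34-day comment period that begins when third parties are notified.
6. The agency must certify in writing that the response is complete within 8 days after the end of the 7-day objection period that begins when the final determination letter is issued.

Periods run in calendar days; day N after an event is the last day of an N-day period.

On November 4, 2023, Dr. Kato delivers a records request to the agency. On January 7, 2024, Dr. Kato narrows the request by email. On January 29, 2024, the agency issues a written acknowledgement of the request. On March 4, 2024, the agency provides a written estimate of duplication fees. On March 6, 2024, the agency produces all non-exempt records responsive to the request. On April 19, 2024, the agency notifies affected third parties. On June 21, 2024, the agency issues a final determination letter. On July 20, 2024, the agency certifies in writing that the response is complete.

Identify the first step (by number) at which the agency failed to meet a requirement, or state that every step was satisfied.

Step 6

(1) due by November 4, 2023 + 89 days = February 1, 2024; completed January 29, 2024, before the deadline.
(2) the permitted window runs from February 12, 2024 + 19 = March 2, 2024 to February 12, 2024 + 64 = April 16, 2024; done March 4, 2024, which is between those dates.
(3) due by March 4, 2024 + 61 days = May 4, 2024; done March 6, 2024 — timely.
(4) the permitted window runs from March 24, 2024 + 25 = April 18, 2024 to March 24, 2024 + 62 = May 25, 2024; done April 19, 2024, which is between those dates.
(5) the permitted window runs from May 23, 2024 + 21 = June 13, 2024 to May 23, 2024 + 41 = July 3, 2024; June 21, 2024 falls inside that range.
(6) due by June 28, 2024 + 8 days = July 6, 2024; July 20, 2024 misses that deadline by 14 days.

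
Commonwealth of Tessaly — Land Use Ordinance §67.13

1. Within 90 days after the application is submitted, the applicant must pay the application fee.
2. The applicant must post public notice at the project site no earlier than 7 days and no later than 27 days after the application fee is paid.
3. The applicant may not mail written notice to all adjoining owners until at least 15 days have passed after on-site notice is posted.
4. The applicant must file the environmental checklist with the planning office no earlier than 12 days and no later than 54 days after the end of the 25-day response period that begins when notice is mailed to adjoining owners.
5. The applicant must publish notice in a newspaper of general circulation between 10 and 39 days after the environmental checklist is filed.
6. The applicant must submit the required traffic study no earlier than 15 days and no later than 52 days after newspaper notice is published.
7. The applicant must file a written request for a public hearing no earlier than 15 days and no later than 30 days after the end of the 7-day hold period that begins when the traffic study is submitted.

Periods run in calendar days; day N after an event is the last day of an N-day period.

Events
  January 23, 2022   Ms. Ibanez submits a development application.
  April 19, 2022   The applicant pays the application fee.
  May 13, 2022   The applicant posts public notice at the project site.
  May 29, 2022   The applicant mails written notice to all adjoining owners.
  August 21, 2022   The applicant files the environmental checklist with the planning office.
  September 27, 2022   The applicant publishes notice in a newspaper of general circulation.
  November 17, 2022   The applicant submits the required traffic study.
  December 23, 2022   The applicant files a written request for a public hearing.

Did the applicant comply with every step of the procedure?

Step 1 — counting 90 days from January 23, 2022 (when the application is submitted) gives a deadline of April 23, 2022; done April 19, 2022 — timely.
Step 2 — 7 and 27 days from April 19, 2022 (when the application fee is paid) are April 26, 2022 and May 16, 2022 respectively; done May 13, 2022 — within the window.
Step 3 — must wait 15 days from May 13, 2022 (when on-site notice is posted), so not before May 28, 2022; May 29, 2022 is on or after that date.
Step 4 — 12 and 54 days from June 23, 2022 (end of the 25-day response period, which began when notice is mailed to adjoining owners on May 29, 2022) are July 5, 2022 and August 16, 2022 respectively; August 21, 2022 is 5 days past the end of the window.
That is the first point of non-compliance.

No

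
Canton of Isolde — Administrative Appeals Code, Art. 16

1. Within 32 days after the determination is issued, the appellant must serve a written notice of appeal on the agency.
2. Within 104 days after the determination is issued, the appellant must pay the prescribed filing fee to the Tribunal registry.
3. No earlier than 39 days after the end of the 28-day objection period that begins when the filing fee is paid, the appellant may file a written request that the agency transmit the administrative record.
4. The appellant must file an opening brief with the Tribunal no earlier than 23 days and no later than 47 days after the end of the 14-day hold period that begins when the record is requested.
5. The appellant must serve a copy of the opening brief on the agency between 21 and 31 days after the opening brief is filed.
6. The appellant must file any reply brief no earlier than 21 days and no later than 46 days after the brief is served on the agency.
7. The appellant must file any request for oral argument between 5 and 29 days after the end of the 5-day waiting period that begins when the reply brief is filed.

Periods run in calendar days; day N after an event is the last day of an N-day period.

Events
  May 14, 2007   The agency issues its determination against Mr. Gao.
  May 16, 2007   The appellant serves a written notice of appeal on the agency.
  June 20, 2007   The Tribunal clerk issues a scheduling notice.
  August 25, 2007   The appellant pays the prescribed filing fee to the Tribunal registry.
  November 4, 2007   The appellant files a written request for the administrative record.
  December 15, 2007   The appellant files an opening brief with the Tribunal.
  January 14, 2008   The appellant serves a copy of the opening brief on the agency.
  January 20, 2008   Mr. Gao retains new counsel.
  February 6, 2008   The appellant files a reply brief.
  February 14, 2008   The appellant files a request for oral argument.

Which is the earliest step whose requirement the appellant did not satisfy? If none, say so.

(1) due by May 14, 2007 + 32 days = June 15, 2007; May 16, 2007 is within that limit.
(2) due by May 14, 2007 + 104 days = August 26, 2007; August 25, 2007 is within that limit.
(3) permitted from September 22, 2007 + 39 days = October 31, 2007 onward; done November 4, 2007, after the minimum wait.
(4) the permitted window runs from November 18, 2007 + 23 = December 11, 2007 to November 18, 2007 + 47 = January 4, 2008; done December 15, 2007 — within the window.
(5) the permitted window runs from December 15, 2007 + 21 = January 5, 2008 to December 15, 2007 + 31 = January 15, 2008; done January 14, 2008, which is between those dates.
(6) the permitted window runs from January 14, 2008 + 21 = February 4, 2008 to January 14, 2008 + 46 = February 29, 2008; February 6, 2008 falls inside that range.
(7) the permitted window runs from February 11, 2008 + 5 = February 16, 2008 to February 11, 2008 + 29 = March 11, 2008; done February 14, 2008 — 2 days before the window opened.
The procedure was therefore not followed at step 7.

Step 7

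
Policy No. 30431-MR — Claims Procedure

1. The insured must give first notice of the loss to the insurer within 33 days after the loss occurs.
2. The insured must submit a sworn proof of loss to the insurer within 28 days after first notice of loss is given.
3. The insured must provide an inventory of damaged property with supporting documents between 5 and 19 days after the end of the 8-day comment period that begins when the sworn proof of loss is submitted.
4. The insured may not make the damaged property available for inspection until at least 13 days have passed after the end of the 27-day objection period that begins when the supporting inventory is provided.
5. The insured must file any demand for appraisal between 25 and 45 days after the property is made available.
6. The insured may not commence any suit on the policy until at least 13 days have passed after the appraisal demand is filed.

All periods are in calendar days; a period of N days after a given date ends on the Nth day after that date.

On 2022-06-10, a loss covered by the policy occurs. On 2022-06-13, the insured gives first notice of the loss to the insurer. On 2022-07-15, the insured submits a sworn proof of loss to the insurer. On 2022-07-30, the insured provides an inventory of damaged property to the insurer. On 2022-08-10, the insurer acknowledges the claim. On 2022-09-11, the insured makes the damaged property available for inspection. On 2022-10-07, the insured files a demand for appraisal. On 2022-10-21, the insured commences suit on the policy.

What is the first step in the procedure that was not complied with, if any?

(1) due by 2022-06-10 + 33 days = 2022-07-13; done 2022-06-13 — timely.
(2) due by 2022-06-13 + 28 days = 2022-07-11; done 2022-07-15 — 4 days late.

Step 2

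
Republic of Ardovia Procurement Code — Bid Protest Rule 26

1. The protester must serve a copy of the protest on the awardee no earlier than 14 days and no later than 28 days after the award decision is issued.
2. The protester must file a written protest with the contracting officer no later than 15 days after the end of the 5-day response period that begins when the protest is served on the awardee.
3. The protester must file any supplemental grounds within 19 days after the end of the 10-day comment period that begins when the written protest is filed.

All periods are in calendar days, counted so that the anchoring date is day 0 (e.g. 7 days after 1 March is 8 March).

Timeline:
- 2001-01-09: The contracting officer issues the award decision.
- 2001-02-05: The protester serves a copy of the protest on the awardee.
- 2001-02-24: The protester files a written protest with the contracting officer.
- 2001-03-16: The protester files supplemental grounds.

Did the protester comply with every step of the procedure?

Step 1 — 14 and 28 days from 2001-01-09 (when the award decision is issued) are 2001-01-23 and 2001-02-06 respectively; done 2001-02-05 — within the window.
Step 2 — counting 15 days from 2001-02-10 (end of the 5-day response period, which began when the protest is served on the awardee on 2001-02-05) gives a deadline of 2001-02-25; done 2001-02-24 — timely.
Step 3 — counting 19 days from 2001-03-06 (end of the 10-day comment period, which began when the written protest is filed on 2001-02-24) gives a deadline of 2001-03-25; completed 2001-03-16, before the deadline.

Yes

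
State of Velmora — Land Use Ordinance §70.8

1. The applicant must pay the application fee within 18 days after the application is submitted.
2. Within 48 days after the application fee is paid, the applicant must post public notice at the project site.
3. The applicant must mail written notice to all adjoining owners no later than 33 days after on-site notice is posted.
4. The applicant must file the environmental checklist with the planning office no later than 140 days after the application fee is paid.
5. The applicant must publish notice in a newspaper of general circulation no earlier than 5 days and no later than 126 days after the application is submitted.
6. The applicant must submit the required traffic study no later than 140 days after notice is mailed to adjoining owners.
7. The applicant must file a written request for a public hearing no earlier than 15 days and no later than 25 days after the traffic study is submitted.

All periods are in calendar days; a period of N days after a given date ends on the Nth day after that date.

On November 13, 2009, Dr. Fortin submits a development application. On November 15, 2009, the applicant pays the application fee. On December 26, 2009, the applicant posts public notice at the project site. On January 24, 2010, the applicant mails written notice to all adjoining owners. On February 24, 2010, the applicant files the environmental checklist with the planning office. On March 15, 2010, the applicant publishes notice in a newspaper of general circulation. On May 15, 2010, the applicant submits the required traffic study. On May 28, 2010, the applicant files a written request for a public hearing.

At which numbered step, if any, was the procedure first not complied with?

Step 7

Step 1 — counting 18 days from November 13, 2009 (when the application is submitted) gives a deadline of December 1, 2009; November 15, 2009 is within that limit.
Step 2 — counting 48 days from November 15, 2009 (when the application fee is paid) gives a deadline of January 2, 2010; completed December 26, 2009, before the deadline.
Step 3 — counting 33 days from December 26, 2009 (when on-site notice is posted) gives a deadline of January 28, 2010; done January 24, 2010 — timely.
Step 4 — counting 140 days from November 15, 2009 (when the application fee is paid) gives a deadline of April 4, 2010; February 24, 2010 is within that limit.
Step 5 — 5 and 126 days from November 13, 2009 (when the application is submitted) are November 18, 2009 and March 19, 2010 respectively; done March 15, 2010, which is between those dates.
Step 6 — counting 140 days from January 24, 2010 (when notice is mailed to adjoining owners) gives a deadline of June 13, 2010; completed May 15, 2010, before the deadline.
Step 7 — 15 and 25 days from May 15, 2010 (when the traffic study is submitted) are May 30, 2010 and June 9, 2010 respectively; May 28, 2010 is 2 days too early.
No need to go further; step 7 was not satisfied.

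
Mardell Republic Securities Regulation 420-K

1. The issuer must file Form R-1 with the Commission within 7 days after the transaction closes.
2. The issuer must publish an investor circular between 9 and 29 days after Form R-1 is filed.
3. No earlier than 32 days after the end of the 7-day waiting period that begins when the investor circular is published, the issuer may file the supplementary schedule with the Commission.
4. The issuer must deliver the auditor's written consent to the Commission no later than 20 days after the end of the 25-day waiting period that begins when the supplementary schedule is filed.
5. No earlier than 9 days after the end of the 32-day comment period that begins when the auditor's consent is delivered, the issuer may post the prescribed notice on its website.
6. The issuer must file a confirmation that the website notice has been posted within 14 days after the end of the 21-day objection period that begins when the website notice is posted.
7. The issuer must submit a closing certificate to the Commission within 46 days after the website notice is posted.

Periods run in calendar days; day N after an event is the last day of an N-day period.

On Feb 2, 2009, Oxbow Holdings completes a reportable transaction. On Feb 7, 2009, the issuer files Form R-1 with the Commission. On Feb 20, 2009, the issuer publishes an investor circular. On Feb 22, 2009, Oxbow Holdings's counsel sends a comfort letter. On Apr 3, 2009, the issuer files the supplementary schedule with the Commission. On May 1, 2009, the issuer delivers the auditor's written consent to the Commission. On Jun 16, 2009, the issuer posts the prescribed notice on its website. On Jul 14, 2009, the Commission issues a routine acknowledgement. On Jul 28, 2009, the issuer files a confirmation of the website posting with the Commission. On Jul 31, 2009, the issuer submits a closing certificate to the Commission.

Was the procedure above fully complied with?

Step 1 — counting 7 days from Feb 2, 2009 (when the transaction closes) gives a deadline of Feb 9, 2009; Feb 7, 2009 is within that limit.
Step 2 — 9 and 29 days from Feb 7, 2009 (when Form R-1 is filed) are Feb 16, 2009 and Mar 8, 2009 respectively; done Feb 20, 2009, which is between those dates.
Step 3 — must wait 32 days from Feb 27, 2009 (end of the 7-day waiting period, which began when the investor circular is published on Feb 20, 2009), so not before Mar 31, 2009; done Apr 3, 2009, after the minimum wait.
Step 4 — counting 20 days from Apr 28, 2009 (end of the 25-day waiting period, which began when the supplementary schedule is filed on Apr 3, 2009) gives a deadline of May 18, 2009; completed May 1, 2009, before the deadline.
Step 5 — must wait 9 days from Jun 2, 2009 (end of the 32-day comment period, which began when the auditor's consent is delivered on May 1, 2009), so not before Jun 11, 2009; Jun 16, 2009 is on or after that date.
Step 6 — counting 14 days from Jul 7, 2009 (end of the 21-day objection period, which began when the website notice is posted on Jun 16, 2009) gives a deadline of Jul 21, 2009; Jul 28, 2009 misses that deadline by 7 days.

No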